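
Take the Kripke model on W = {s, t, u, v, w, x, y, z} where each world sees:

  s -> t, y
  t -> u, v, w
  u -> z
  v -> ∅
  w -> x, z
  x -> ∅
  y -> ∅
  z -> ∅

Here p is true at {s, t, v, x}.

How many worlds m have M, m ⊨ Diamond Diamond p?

s: successors {t, y}; Diamond p there: t:T, y:F. ✓
t: successors {u, v, w}; Diamond p there: u:F, v:F, w:T. ✓
u: successors {z}; Diamond p there: z:F. ✗
v: no successors, so Diamond Diamond p fails. ✗
w: successors {x, z}; Diamond p there: x:F, z:F. ✗
x: no successors, so Diamond Diamond p fails. ✗
y: no successors, so Diamond Diamond p fails. ✗
z: no successors, so Diamond Diamond p fails. ✗
Satisfying worlds: {s, t}.

2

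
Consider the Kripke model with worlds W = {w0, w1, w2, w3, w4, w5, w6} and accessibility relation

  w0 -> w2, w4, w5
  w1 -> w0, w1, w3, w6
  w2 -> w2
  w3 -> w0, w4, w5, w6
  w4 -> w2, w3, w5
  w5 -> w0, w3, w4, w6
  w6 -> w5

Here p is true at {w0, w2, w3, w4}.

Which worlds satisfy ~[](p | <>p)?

{w1, w3, w5}

w0: [](p | <>p) is T. ✗
w1: [](p | <>p) is F. ✓
w2: [](p | <>p) is T. ✗
w3: [](p | <>p) is F. ✓
w4: [](p | <>p) is T. ✗
w5: [](p | <>p) is F. ✓
w6: [](p | <>p) is T. ✗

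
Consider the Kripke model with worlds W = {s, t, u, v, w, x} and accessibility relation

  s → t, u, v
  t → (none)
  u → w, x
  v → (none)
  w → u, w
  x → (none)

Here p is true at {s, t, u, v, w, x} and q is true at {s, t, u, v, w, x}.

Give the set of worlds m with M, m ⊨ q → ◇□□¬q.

s: q is T, ◇□□¬q is T. ✓
t: q is T, ◇□□¬q is F. ✗
u: q is T, ◇□□¬q is T. ✓
v: q is T, ◇□□¬q is F. ✗
w: q is T, ◇□□¬q is F. ✗
x: q is T, ◇□□¬q is F. ✗

{s, u}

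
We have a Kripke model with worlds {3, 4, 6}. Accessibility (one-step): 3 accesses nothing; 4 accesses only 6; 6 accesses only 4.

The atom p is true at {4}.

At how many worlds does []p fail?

3: no successors, so []p holds vacuously. ✓
4: successors {6}; p there: 6:F. ✗
6: successors {4}; p there: 4:T. ✓
Satisfying worlds: {3, 6}.
So []p fails at the other 1 world.

1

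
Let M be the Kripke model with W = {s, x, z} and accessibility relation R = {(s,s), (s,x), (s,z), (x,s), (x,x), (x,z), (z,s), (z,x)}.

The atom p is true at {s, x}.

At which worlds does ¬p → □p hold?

s: ¬p is F, □p is F. ✓
x: ¬p is F, □p is F. ✓
z: ¬p is T, □p is T. ✓

{s, x, z}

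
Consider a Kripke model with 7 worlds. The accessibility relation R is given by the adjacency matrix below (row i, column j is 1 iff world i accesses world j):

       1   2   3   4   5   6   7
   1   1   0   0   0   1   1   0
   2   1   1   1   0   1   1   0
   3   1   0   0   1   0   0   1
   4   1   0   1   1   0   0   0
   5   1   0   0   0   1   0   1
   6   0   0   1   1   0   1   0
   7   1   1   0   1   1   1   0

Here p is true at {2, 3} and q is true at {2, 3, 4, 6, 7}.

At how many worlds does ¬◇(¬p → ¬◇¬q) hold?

2

1: ◇(¬p → ¬◇¬q) is T. ✗
2: ◇(¬p → ¬◇¬q) is T. ✗
3: ◇(¬p → ¬◇¬q) is F. ✓
4: ◇(¬p → ¬◇¬q) is T. ✗
5: ◇(¬p → ¬◇¬q) is F. ✓
6: ◇(¬p → ¬◇¬q) is T. ✗
7: ◇(¬p → ¬◇¬q) is T. ✗
Satisfying worlds: {3, 5}.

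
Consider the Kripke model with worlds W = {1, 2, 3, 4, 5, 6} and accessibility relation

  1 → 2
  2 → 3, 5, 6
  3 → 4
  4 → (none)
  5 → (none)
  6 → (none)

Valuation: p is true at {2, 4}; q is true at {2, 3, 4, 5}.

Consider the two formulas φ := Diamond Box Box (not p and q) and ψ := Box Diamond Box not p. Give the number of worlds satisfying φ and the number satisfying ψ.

2 and 4

For Diamond Box Box (not p and q):
1: successors {2}; Box Box (not p and q) there: 2:F. ✗
2: successors {3, 5, 6}; Box Box (not p and q) there: 3:T, 5:T, 6:T. ✓
3: successors {4}; Box Box (not p and q) there: 4:T. ✓
4: no successors, so Diamond Box Box (not p and q) fails. ✗
5: no successors, so Diamond Box Box (not p and q) fails. ✗
6: no successors, so Diamond Box Box (not p and q) fails. ✗
— 2 worlds.
For Box Diamond Box not p:
1: successors {2}; Diamond Box not p there: 2:T. ✓
2: successors {3, 5, 6}; Diamond Box not p there: 3:T, 5:F, 6:F. ✗
3: successors {4}; Diamond Box not p there: 4:F. ✗
4: no successors, so Box Diamond Box not p holds vacuously. ✓
5: no successors, so Box Diamond Box not p holds vacuously. ✓
6: no successors, so Box Diamond Box not p holds vacuously. ✓
— 4 worlds.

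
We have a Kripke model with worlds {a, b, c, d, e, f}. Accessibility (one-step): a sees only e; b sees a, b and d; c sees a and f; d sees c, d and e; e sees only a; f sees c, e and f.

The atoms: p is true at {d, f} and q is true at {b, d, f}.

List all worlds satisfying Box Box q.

a: successors {e}; Box q there: e:F. ✗
b: successors {a, b, d}; Box q there: a:F, b:F, d:F. ✗
c: successors {a, f}; Box q there: a:F, f:F. ✗
d: successors {c, d, e}; Box q there: c:F, d:F, e:F. ✗
e: successors {a}; Box q there: a:F. ✗
f: successors {c, e, f}; Box q there: c:F, e:F, f:F. ✗

∅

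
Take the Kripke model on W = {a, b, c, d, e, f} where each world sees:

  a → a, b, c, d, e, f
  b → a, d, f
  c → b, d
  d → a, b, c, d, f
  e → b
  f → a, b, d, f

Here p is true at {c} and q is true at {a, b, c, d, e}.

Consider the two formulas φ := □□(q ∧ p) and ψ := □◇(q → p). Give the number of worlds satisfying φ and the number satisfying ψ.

For □□(q ∧ p):
a: successors {a, b, c, d, e, f}; □(q ∧ p) there: a:F, b:F, c:F, d:F, e:F, f:F. ✗
b: successors {a, d, f}; □(q ∧ p) there: a:F, d:F, f:F. ✗
c: successors {b, d}; □(q ∧ p) there: b:F, d:F. ✗
d: successors {a, b, c, d, f}; □(q ∧ p) there: a:F, b:F, c:F, d:F, f:F. ✗
e: successors {b}; □(q ∧ p) there: b:F. ✗
f: successors {a, b, d, f}; □(q ∧ p) there: a:F, b:F, d:F, f:F. ✗
— 0 worlds.
For □◇(q → p):
a: successors {a, b, c, d, e, f}; ◇(q → p) there: a:T, b:T, c:F, d:T, e:F, f:T. ✗
b: successors {a, d, f}; ◇(q → p) there: a:T, d:T, f:T. ✓
c: successors {b, d}; ◇(q → p) there: b:T, d:T. ✓
d: successors {a, b, c, d, f}; ◇(q → p) there: a:T, b:T, c:F, d:T, f:T. ✗
e: successors {b}; ◇(q → p) there: b:T. ✓
f: successors {a, b, d, f}; ◇(q → p) there: a:T, b:T, d:T, f:T. ✓
— 4 worlds.

0 and 4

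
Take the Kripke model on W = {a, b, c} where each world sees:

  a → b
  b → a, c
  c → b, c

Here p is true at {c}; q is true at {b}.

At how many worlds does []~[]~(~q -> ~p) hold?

3

a: successors {b}; ~[]~(~q -> ~p) there: b:T. ✓
b: successors {a, c}; ~[]~(~q -> ~p) there: a:T, c:T. ✓
c: successors {b, c}; ~[]~(~q -> ~p) there: b:T, c:T. ✓
Satisfying worlds: {a, b, c}.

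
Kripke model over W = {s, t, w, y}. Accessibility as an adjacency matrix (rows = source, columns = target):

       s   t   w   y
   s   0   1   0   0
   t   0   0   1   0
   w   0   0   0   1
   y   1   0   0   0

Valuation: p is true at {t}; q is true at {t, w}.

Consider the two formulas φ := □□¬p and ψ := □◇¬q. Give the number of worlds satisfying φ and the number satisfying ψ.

3 and 2

For □□¬p:
s: successors {t}; □¬p there: t:T. ✓
t: successors {w}; □¬p there: w:T. ✓
w: successors {y}; □¬p there: y:T. ✓
y: successors {s}; □¬p there: s:F. ✗
— 3 worlds.
For □◇¬q:
s: successors {t}; ◇¬q there: t:F. ✗
t: successors {w}; ◇¬q there: w:T. ✓
w: successors {y}; ◇¬q there: y:T. ✓
y: successors {s}; ◇¬q there: s:F. ✗
— 2 worlds.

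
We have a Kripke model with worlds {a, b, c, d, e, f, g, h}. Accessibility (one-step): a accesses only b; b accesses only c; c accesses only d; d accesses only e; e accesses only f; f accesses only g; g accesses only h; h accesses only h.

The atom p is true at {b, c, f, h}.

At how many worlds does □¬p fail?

5

a: successors {b}; ¬p there: b:F. ✗
b: successors {c}; ¬p there: c:F. ✗
c: successors {d}; ¬p there: d:T. ✓
d: successors {e}; ¬p there: e:T. ✓
e: successors {f}; ¬p there: f:F. ✗
f: successors {g}; ¬p there: g:T. ✓
g: successors {h}; ¬p there: h:F. ✗
h: successors {h}; ¬p there: h:F. ✗
Satisfying worlds: {c, d, f}.
So □¬p fails at the other 5 worlds.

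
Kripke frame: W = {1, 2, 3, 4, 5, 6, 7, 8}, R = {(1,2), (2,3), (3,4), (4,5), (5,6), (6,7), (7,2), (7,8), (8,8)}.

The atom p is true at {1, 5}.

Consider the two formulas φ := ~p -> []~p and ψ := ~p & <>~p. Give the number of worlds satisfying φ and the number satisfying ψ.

7 and 5

For ~p -> []~p:
1: ~p is F, []~p is T. ✓
2: ~p is T, []~p is T. ✓
3: ~p is T, []~p is T. ✓
4: ~p is T, []~p is F. ✗
5: ~p is F, []~p is T. ✓
6: ~p is T, []~p is T. ✓
7: ~p is T, []~p is T. ✓
8: ~p is T, []~p is T. ✓
— 7 worlds.
For ~p & <>~p:
1: ~p is F, <>~p is T. ✗
2: ~p is T, <>~p is T. ✓
3: ~p is T, <>~p is T. ✓
4: ~p is T, <>~p is F. ✗
5: ~p is F, <>~p is T. ✗
6: ~p is T, <>~p is T. ✓
7: ~p is T, <>~p is T. ✓
8: ~p is T, <>~p is T. ✓
— 5 worlds.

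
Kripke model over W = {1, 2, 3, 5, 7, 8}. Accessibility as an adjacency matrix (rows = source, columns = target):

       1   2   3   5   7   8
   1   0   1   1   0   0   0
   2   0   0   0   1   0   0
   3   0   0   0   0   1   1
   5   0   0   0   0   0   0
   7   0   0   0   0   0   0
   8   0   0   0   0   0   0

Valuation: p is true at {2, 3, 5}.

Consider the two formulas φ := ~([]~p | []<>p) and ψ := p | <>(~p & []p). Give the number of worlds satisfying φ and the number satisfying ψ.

2 and 3

For ~([]~p | []<>p):
1: []~p | []<>p is F. ✓
2: []~p | []<>p is F. ✓
3: []~p | []<>p is T. ✗
5: []~p | []<>p is T. ✗
7: []~p | []<>p is T. ✗
8: []~p | []<>p is T. ✗
— 2 worlds.
For p | <>(~p & []p):
1: p is F, <>(~p & []p) is F. ✗
2: p is T, <>(~p & []p) is F. ✓
3: p is T, <>(~p & []p) is T. ✓
5: p is T, <>(~p & []p) is F. ✓
7: p is F, <>(~p & []p) is F. ✗
8: p is F, <>(~p & []p) is F. ✗
— 3 worlds.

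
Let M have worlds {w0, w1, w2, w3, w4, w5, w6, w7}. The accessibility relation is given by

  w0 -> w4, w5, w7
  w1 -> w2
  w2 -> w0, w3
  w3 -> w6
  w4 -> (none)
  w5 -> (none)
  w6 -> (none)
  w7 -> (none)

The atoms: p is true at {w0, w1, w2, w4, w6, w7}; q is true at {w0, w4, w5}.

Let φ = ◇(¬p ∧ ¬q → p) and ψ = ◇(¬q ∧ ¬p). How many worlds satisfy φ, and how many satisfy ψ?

For ◇(¬p ∧ ¬q → p):
w0: successors {w4, w5, w7}; ¬p ∧ ¬q → p there: w4:T, w5:T, w7:T. ✓
w1: successors {w2}; ¬p ∧ ¬q → p there: w2:T. ✓
w2: successors {w0, w3}; ¬p ∧ ¬q → p there: w0:T, w3:F. ✓
w3: successors {w6}; ¬p ∧ ¬q → p there: w6:T. ✓
w4: no successors, so ◇(¬p ∧ ¬q → p) fails. ✗
w5: no successors, so ◇(¬p ∧ ¬q → p) fails. ✗
w6: no successors, so ◇(¬p ∧ ¬q → p) fails. ✗
w7: no successors, so ◇(¬p ∧ ¬q → p) fails. ✗
— 4 worlds.
For ◇(¬q ∧ ¬p):
w0: successors {w4, w5, w7}; ¬q ∧ ¬p there: w4:F, w5:F, w7:F. ✗
w1: successors {w2}; ¬q ∧ ¬p there: w2:F. ✗
w2: successors {w0, w3}; ¬q ∧ ¬p there: w0:F, w3:T. ✓
w3: successors {w6}; ¬q ∧ ¬p there: w6:F. ✗
w4: no successors, so ◇(¬q ∧ ¬p) fails. ✗
w5: no successors, so ◇(¬q ∧ ¬p) fails. ✗
w6: no successors, so ◇(¬q ∧ ¬p) fails. ✗
w7: no successors, so ◇(¬q ∧ ¬p) fails. ✗
— 1 world.

4 and 1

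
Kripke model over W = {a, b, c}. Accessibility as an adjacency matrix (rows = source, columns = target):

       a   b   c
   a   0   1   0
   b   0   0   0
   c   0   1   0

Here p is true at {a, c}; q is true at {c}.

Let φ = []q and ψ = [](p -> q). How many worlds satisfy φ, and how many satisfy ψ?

For []q:
a: successors {b}; q there: b:F. ✗
b: no successors, so []q holds vacuously. ✓
c: successors {b}; q there: b:F. ✗
— 1 world.
For [](p -> q):
a: successors {b}; p -> q there: b:T. ✓
b: no successors, so [](p -> q) holds vacuously. ✓
c: successors {b}; p -> q there: b:T. ✓
— 3 worlds.

1 and 3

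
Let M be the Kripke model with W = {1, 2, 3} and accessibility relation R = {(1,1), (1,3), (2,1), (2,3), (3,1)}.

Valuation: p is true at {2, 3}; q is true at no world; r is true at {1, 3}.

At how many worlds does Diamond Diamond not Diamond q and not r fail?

2

1: Diamond Diamond not Diamond q is T, not r is F. ✗
2: Diamond Diamond not Diamond q is T, not r is T. ✓
3: Diamond Diamond not Diamond q is T, not r is F. ✗
Satisfying worlds: {2}.
So Diamond Diamond not Diamond q and not r fails at the other 2 worlds.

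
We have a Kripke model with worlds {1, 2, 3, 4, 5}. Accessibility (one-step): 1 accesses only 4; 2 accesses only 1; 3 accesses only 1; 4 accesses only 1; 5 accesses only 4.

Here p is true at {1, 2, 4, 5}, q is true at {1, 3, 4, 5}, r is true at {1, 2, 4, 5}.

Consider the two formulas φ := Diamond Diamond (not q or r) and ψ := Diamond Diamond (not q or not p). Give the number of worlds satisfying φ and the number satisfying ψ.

5 and 0

For Diamond Diamond (not q or r):
1: successors {4}; Diamond (not q or r) there: 4:T. ✓
2: successors {1}; Diamond (not q or r) there: 1:T. ✓
3: successors {1}; Diamond (not q or r) there: 1:T. ✓
4: successors {1}; Diamond (not q or r) there: 1:T. ✓
5: successors {4}; Diamond (not q or r) there: 4:T. ✓
— 5 worlds.
For Diamond Diamond (not q or not p):
1: successors {4}; Diamond (not q or not p) there: 4:F. ✗
2: successors {1}; Diamond (not q or not p) there: 1:F. ✗
3: successors {1}; Diamond (not q or not p) there: 1:F. ✗
4: successors {1}; Diamond (not q or not p) there: 1:F. ✗
5: successors {4}; Diamond (not q or not p) there: 4:F. ✗
— 0 worlds.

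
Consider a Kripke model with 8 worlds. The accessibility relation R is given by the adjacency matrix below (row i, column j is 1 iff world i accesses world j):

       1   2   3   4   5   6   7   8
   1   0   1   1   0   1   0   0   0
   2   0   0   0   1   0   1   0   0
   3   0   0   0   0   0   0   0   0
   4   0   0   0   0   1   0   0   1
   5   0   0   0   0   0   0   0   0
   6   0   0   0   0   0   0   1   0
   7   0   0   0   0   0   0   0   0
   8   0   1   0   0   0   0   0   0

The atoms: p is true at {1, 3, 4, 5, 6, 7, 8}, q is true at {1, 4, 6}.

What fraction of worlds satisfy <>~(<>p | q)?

3/8

1: successors {2, 3, 5}; ~(<>p | q) there: 2:F, 3:T, 5:T. ✓
2: successors {4, 6}; ~(<>p | q) there: 4:F, 6:F. ✗
3: no successors, so <>~(<>p | q) fails. ✗
4: successors {5, 8}; ~(<>p | q) there: 5:T, 8:T. ✓
5: no successors, so <>~(<>p | q) fails. ✗
6: successors {7}; ~(<>p | q) there: 7:T. ✓
7: no successors, so <>~(<>p | q) fails. ✗
8: successors {2}; ~(<>p | q) there: 2:F. ✗
That's 3 of 8 worlds, so 3/8.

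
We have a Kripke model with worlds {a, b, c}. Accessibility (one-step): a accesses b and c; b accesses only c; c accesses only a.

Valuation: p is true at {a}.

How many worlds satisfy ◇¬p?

a: successors {b, c}; ¬p there: b:T, c:T. ✓
b: successors {c}; ¬p there: c:T. ✓
c: successors {a}; ¬p there: a:F. ✗
Satisfying worlds: {a, b}.

2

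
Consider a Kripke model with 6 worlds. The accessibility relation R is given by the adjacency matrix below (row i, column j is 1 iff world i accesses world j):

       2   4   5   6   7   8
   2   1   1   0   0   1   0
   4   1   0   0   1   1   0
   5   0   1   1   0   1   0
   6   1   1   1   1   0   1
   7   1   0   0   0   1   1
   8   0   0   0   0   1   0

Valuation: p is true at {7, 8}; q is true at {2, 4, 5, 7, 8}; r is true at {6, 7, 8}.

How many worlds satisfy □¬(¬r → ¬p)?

0

2: successors {2, 4, 7}; ¬(¬r → ¬p) there: 2:F, 4:F, 7:F. ✗
4: successors {2, 6, 7}; ¬(¬r → ¬p) there: 2:F, 6:F, 7:F. ✗
5: successors {4, 5, 7}; ¬(¬r → ¬p) there: 4:F, 5:F, 7:F. ✗
6: successors {2, 4, 5, 6, 8}; ¬(¬r → ¬p) there: 2:F, 4:F, 5:F, 6:F, 8:F. ✗
7: successors {2, 7, 8}; ¬(¬r → ¬p) there: 2:F, 7:F, 8:F. ✗
8: successors {7}; ¬(¬r → ¬p) there: 7:F. ✗
Satisfying worlds: ∅.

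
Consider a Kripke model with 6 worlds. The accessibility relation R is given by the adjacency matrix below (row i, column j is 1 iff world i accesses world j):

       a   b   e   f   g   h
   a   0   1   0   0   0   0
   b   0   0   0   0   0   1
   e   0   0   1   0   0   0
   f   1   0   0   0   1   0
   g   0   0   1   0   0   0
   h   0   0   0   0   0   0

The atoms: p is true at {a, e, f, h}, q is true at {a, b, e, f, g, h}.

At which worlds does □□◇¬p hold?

{b, h}

a: successors {b}; □◇¬p there: b:F. ✗
b: successors {h}; □◇¬p there: h:T. ✓
e: successors {e}; □◇¬p there: e:F. ✗
f: successors {a, g}; □◇¬p there: a:F, g:F. ✗
g: successors {e}; □◇¬p there: e:F. ✗
h: no successors, so □□◇¬p holds vacuously. ✓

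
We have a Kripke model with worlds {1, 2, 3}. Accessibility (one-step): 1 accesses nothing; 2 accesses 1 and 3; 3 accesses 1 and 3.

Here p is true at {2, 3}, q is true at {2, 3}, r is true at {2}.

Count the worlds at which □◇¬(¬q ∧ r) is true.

1: no successors, so □◇¬(¬q ∧ r) holds vacuously. ✓
2: successors {1, 3}; ◇¬(¬q ∧ r) there: 1:F, 3:T. ✗
3: successors {1, 3}; ◇¬(¬q ∧ r) there: 1:F, 3:T. ✗
Satisfying worlds: {1}.

1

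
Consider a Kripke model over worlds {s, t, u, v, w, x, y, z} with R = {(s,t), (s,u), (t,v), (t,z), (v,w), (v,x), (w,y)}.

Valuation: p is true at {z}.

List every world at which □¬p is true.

{s, u, v, w, x, y, z}

s: successors {t, u}; ¬p there: t:T, u:T. ✓
t: successors {v, z}; ¬p there: v:T, z:F. ✗
u: no successors, so □¬p holds vacuously. ✓
v: successors {w, x}; ¬p there: w:T, x:T. ✓
w: successors {y}; ¬p there: y:T. ✓
x: no successors, so □¬p holds vacuously. ✓
y: no successors, so □¬p holds vacuously. ✓
z: no successors, so □¬p holds vacuously. ✓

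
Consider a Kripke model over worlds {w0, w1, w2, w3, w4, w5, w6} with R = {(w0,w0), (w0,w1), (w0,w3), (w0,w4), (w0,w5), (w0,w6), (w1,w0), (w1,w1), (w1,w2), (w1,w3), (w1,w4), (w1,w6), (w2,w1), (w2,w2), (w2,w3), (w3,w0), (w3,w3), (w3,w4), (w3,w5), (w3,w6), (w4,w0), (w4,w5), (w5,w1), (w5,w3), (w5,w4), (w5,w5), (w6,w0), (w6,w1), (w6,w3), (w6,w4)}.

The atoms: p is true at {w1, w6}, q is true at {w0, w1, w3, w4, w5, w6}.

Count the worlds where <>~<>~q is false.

0

w0: successors {w0, w1, w3, w4, w5, w6}; ~<>~q there: w0:T, w1:F, w3:T, w4:T, w5:T, w6:T. ✓
w1: successors {w0, w1, w2, w3, w4, w6}; ~<>~q there: w0:T, w1:F, w2:F, w3:T, w4:T, w6:T. ✓
w2: successors {w1, w2, w3}; ~<>~q there: w1:F, w2:F, w3:T. ✓
w3: successors {w0, w3, w4, w5, w6}; ~<>~q there: w0:T, w3:T, w4:T, w5:T, w6:T. ✓
w4: successors {w0, w5}; ~<>~q there: w0:T, w5:T. ✓
w5: successors {w1, w3, w4, w5}; ~<>~q there: w1:F, w3:T, w4:T, w5:T. ✓
w6: successors {w0, w1, w3, w4}; ~<>~q there: w0:T, w1:F, w3:T, w4:T. ✓
Satisfying worlds: {w0, w1, w2, w3, w4, w5, w6}.
So <>~<>~q fails at the other 0 worlds.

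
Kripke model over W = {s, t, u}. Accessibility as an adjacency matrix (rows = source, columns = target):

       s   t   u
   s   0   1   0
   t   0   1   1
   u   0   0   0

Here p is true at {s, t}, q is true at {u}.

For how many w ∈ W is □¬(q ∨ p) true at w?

1

s: successors {t}; ¬(q ∨ p) there: t:F. ✗
t: successors {t, u}; ¬(q ∨ p) there: t:F, u:F. ✗
u: no successors, so □¬(q ∨ p) holds vacuously. ✓
Satisfying worlds: {u}.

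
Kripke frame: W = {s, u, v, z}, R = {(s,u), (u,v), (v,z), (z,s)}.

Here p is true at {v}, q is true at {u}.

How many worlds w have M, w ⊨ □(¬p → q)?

2

s: successors {u}; ¬p → q there: u:T. ✓
u: successors {v}; ¬p → q there: v:T. ✓
v: successors {z}; ¬p → q there: z:F. ✗
z: successors {s}; ¬p → q there: s:F. ✗
Satisfying worlds: {s, u}.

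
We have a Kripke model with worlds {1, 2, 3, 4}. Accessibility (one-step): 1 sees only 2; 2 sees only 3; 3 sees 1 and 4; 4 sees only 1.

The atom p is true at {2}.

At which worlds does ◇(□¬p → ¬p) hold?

{2, 3, 4}

1: successors {2}; □¬p → ¬p there: 2:F. ✗
2: successors {3}; □¬p → ¬p there: 3:T. ✓
3: successors {1, 4}; □¬p → ¬p there: 1:T, 4:T. ✓
4: successors {1}; □¬p → ¬p there: 1:T. ✓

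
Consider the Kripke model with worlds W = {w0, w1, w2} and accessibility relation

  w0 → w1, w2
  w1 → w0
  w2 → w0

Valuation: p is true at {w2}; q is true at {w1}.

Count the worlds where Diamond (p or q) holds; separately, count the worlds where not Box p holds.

1 and 3

For Diamond (p or q):
w0: successors {w1, w2}; p or q there: w1:T, w2:T. ✓
w1: successors {w0}; p or q there: w0:F. ✗
w2: successors {w0}; p or q there: w0:F. ✗
— 1 world.
For not Box p:
w0: Box p is F. ✓
w1: Box p is F. ✓
w2: Box p is F. ✓
— 3 worlds.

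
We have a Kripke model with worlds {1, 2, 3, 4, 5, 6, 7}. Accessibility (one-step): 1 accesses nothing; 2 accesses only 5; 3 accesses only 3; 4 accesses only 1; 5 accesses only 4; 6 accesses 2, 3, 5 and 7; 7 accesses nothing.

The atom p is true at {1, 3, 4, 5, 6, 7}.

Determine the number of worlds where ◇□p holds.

1: no successors, so ◇□p fails. ✗
2: successors {5}; □p there: 5:T. ✓
3: successors {3}; □p there: 3:T. ✓
4: successors {1}; □p there: 1:T. ✓
5: successors {4}; □p there: 4:T. ✓
6: successors {2, 3, 5, 7}; □p there: 2:T, 3:T, 5:T, 7:T. ✓
7: no successors, so ◇□p fails. ✗
Satisfying worlds: {2, 3, 4, 5, 6}.

5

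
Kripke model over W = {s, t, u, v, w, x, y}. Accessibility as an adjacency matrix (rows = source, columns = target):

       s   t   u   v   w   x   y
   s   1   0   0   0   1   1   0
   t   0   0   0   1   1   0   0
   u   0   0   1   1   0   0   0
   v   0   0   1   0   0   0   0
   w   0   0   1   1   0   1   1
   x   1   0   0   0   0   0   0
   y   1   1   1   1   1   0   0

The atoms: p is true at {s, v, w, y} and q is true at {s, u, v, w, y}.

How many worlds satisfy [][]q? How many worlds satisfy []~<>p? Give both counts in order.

For [][]q:
s: successors {s, w, x}; []q there: s:F, w:F, x:T. ✗
t: successors {v, w}; []q there: v:T, w:F. ✗
u: successors {u, v}; []q there: u:T, v:T. ✓
v: successors {u}; []q there: u:T. ✓
w: successors {u, v, x, y}; []q there: u:T, v:T, x:T, y:F. ✗
x: successors {s}; []q there: s:F. ✗
y: successors {s, t, u, v, w}; []q there: s:F, t:T, u:T, v:T, w:F. ✗
— 2 worlds.
For []~<>p:
s: successors {s, w, x}; ~<>p there: s:F, w:F, x:F. ✗
t: successors {v, w}; ~<>p there: v:T, w:F. ✗
u: successors {u, v}; ~<>p there: u:F, v:T. ✗
v: successors {u}; ~<>p there: u:F. ✗
w: successors {u, v, x, y}; ~<>p there: u:F, v:T, x:F, y:F. ✗
x: successors {s}; ~<>p there: s:F. ✗
y: successors {s, t, u, v, w}; ~<>p there: s:F, t:F, u:F, v:T, w:F. ✗
— 0 worlds.

2 and 0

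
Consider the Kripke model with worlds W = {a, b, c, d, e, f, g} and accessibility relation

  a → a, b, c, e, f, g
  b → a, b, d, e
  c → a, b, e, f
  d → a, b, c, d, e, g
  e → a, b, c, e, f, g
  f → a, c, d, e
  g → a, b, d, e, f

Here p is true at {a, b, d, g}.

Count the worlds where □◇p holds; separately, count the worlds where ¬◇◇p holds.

For □◇p:
a: successors {a, b, c, e, f, g}; ◇p there: a:T, b:T, c:T, e:T, f:T, g:T. ✓
b: successors {a, b, d, e}; ◇p there: a:T, b:T, d:T, e:T. ✓
c: successors {a, b, e, f}; ◇p there: a:T, b:T, e:T, f:T. ✓
d: successors {a, b, c, d, e, g}; ◇p there: a:T, b:T, c:T, d:T, e:T, g:T. ✓
e: successors {a, b, c, e, f, g}; ◇p there: a:T, b:T, c:T, e:T, f:T, g:T. ✓
f: successors {a, c, d, e}; ◇p there: a:T, c:T, d:T, e:T. ✓
g: successors {a, b, d, e, f}; ◇p there: a:T, b:T, d:T, e:T, f:T. ✓
— 7 worlds.
For ¬◇◇p:
a: ◇◇p is T. ✗
b: ◇◇p is T. ✗
c: ◇◇p is T. ✗
d: ◇◇p is T. ✗
e: ◇◇p is T. ✗
f: ◇◇p is T. ✗
g: ◇◇p is T. ✗
— 0 worlds.

7 and 0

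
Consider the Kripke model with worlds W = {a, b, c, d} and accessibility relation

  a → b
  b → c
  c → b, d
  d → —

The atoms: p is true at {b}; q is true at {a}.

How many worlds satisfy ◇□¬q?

3

a: successors {b}; □¬q there: b:T. ✓
b: successors {c}; □¬q there: c:T. ✓
c: successors {b, d}; □¬q there: b:T, d:T. ✓
d: no successors, so ◇□¬q fails. ✗
Satisfying worlds: {a, b, c}.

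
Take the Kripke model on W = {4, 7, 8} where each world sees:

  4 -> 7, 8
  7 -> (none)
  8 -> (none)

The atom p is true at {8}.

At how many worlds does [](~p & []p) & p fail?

2

4: [](~p & []p) is F, p is F. ✗
7: [](~p & []p) is T, p is F. ✗
8: [](~p & []p) is T, p is T. ✓
Satisfying worlds: {8}.
So [](~p & []p) & p fails at the other 2 worlds.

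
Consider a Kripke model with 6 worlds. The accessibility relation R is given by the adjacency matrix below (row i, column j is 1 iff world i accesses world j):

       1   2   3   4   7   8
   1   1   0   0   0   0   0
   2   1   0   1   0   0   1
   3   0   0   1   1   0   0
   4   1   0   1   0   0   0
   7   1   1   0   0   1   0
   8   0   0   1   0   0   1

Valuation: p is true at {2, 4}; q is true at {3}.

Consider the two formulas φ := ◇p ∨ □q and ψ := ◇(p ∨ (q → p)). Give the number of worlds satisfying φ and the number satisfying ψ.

2 and 6

For ◇p ∨ □q:
1: ◇p is F, □q is F. ✗
2: ◇p is F, □q is F. ✗
3: ◇p is T, □q is F. ✓
4: ◇p is F, □q is F. ✗
7: ◇p is T, □q is F. ✓
8: ◇p is F, □q is F. ✗
— 2 worlds.
For ◇(p ∨ (q → p)):
1: successors {1}; p ∨ (q → p) there: 1:T. ✓
2: successors {1, 3, 8}; p ∨ (q → p) there: 1:T, 3:F, 8:T. ✓
3: successors {3, 4}; p ∨ (q → p) there: 3:F, 4:T. ✓
4: successors {1, 3}; p ∨ (q → p) there: 1:T, 3:F. ✓
7: successors {1, 2, 7}; p ∨ (q → p) there: 1:T, 2:T, 7:T. ✓
8: successors {3, 8}; p ∨ (q → p) there: 3:F, 8:T. ✓
— 6 worlds.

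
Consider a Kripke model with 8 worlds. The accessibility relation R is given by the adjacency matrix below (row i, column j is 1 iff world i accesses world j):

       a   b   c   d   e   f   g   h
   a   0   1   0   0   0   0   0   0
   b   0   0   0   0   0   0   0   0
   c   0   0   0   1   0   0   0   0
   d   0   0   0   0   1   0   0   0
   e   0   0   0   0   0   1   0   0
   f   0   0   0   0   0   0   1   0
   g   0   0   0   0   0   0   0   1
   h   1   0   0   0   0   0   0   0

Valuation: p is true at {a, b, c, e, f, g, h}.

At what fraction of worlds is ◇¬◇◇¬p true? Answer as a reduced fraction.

7/8

a: successors {b}; ¬◇◇¬p there: b:T. ✓
b: no successors, so ◇¬◇◇¬p fails. ✗
c: successors {d}; ¬◇◇¬p there: d:T. ✓
d: successors {e}; ¬◇◇¬p there: e:T. ✓
e: successors {f}; ¬◇◇¬p there: f:T. ✓
f: successors {g}; ¬◇◇¬p there: g:T. ✓
g: successors {h}; ¬◇◇¬p there: h:T. ✓
h: successors {a}; ¬◇◇¬p there: a:T. ✓
That's 7 of 8 worlds, so 7/8.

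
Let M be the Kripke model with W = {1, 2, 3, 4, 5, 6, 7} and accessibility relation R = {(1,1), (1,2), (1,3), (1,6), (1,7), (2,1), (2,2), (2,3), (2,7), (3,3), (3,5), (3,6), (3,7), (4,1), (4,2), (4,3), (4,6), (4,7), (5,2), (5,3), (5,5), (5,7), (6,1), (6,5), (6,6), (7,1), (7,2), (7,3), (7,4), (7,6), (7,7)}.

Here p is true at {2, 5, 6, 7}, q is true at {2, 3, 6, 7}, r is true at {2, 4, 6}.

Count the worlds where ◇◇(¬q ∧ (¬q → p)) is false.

0

1: successors {1, 2, 3, 6, 7}; ◇(¬q ∧ (¬q → p)) there: 1:F, 2:F, 3:T, 6:T, 7:F. ✓
2: successors {1, 2, 3, 7}; ◇(¬q ∧ (¬q → p)) there: 1:F, 2:F, 3:T, 7:F. ✓
3: successors {3, 5, 6, 7}; ◇(¬q ∧ (¬q → p)) there: 3:T, 5:T, 6:T, 7:F. ✓
4: successors {1, 2, 3, 6, 7}; ◇(¬q ∧ (¬q → p)) there: 1:F, 2:F, 3:T, 6:T, 7:F. ✓
5: successors {2, 3, 5, 7}; ◇(¬q ∧ (¬q → p)) there: 2:F, 3:T, 5:T, 7:F. ✓
6: successors {1, 5, 6}; ◇(¬q ∧ (¬q → p)) there: 1:F, 5:T, 6:T. ✓
7: successors {1, 2, 3, 4, 6, 7}; ◇(¬q ∧ (¬q → p)) there: 1:F, 2:F, 3:T, 4:F, 6:T, 7:F. ✓
Satisfying worlds: {1, 2, 3, 4, 5, 6, 7}.
So ◇◇(¬q ∧ (¬q → p)) fails at the other 0 worlds.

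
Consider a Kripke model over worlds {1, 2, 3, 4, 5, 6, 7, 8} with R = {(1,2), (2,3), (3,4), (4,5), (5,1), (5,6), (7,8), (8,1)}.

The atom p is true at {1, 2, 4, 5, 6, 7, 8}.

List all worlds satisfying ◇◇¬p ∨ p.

1: ◇◇¬p is T, p is T. ✓
2: ◇◇¬p is F, p is T. ✓
3: ◇◇¬p is F, p is F. ✗
4: ◇◇¬p is F, p is T. ✓
5: ◇◇¬p is F, p is T. ✓
6: ◇◇¬p is F, p is T. ✓
7: ◇◇¬p is F, p is T. ✓
8: ◇◇¬p is F, p is T. ✓

{1, 2, 4, 5, 6, 7, 8}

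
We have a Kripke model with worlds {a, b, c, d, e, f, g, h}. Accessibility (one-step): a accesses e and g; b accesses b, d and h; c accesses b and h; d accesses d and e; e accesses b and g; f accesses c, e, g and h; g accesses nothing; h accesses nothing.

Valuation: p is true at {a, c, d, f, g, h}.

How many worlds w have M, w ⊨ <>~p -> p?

a: <>~p is T, p is T. ✓
b: <>~p is T, p is F. ✗
c: <>~p is T, p is T. ✓
d: <>~p is T, p is T. ✓
e: <>~p is T, p is F. ✗
f: <>~p is T, p is T. ✓
g: <>~p is F, p is T. ✓
h: <>~p is F, p is T. ✓
Satisfying worlds: {a, c, d, f, g, h}.

6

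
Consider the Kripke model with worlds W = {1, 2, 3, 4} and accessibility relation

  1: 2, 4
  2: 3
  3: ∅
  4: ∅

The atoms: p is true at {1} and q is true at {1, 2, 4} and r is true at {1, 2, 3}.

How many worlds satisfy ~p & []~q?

1: ~p is F, []~q is F. ✗
2: ~p is T, []~q is T. ✓
3: ~p is T, []~q is T. ✓
4: ~p is T, []~q is T. ✓
Satisfying worlds: {2, 3, 4}.

3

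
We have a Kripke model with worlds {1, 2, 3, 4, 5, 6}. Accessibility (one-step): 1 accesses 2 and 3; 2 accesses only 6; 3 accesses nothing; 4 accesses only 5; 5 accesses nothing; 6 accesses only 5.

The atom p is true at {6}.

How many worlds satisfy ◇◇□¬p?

1: successors {2, 3}; ◇□¬p there: 2:T, 3:F. ✓
2: successors {6}; ◇□¬p there: 6:T. ✓
3: no successors, so ◇◇□¬p fails. ✗
4: successors {5}; ◇□¬p there: 5:F. ✗
5: no successors, so ◇◇□¬p fails. ✗
6: successors {5}; ◇□¬p there: 5:F. ✗
Satisfying worlds: {1, 2}.

2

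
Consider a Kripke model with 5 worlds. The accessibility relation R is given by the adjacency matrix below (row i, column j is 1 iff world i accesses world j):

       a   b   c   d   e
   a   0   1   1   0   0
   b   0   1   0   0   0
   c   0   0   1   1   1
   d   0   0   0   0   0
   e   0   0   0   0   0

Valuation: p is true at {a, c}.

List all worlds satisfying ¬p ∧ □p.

a: ¬p is F, □p is F. ✗
b: ¬p is T, □p is F. ✗
c: ¬p is F, □p is F. ✗
d: ¬p is T, □p is T. ✓
e: ¬p is T, □p is T. ✓

{d, e}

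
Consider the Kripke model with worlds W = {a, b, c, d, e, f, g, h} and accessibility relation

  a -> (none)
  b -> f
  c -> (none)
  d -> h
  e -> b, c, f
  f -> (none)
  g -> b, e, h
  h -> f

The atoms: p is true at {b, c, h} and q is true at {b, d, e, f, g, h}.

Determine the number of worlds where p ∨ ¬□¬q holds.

a: p is F, ¬□¬q is F. ✗
b: p is T, ¬□¬q is T. ✓
c: p is T, ¬□¬q is F. ✓
d: p is F, ¬□¬q is T. ✓
e: p is F, ¬□¬q is T. ✓
f: p is F, ¬□¬q is F. ✗
g: p is F, ¬□¬q is T. ✓
h: p is T, ¬□¬q is T. ✓
Satisfying worlds: {b, c, d, e, g, h}.

6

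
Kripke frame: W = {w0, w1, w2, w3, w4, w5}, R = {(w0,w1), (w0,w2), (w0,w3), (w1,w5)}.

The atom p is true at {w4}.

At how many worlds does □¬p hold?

6

w0: successors {w1, w2, w3}; ¬p there: w1:T, w2:T, w3:T. ✓
w1: successors {w5}; ¬p there: w5:T. ✓
w2: no successors, so □¬p holds vacuously. ✓
w3: no successors, so □¬p holds vacuously. ✓
w4: no successors, so □¬p holds vacuously. ✓
w5: no successors, so □¬p holds vacuously. ✓
Satisfying worlds: {w0, w1, w2, w3, w4, w5}.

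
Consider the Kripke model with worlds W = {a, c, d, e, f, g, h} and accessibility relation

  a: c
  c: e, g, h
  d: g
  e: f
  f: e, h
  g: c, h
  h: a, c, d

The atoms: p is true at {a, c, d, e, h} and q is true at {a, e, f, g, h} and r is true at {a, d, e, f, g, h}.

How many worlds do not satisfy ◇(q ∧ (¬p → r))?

1

a: successors {c}; q ∧ (¬p → r) there: c:F. ✗
c: successors {e, g, h}; q ∧ (¬p → r) there: e:T, g:T, h:T. ✓
d: successors {g}; q ∧ (¬p → r) there: g:T. ✓
e: successors {f}; q ∧ (¬p → r) there: f:T. ✓
f: successors {e, h}; q ∧ (¬p → r) there: e:T, h:T. ✓
g: successors {c, h}; q ∧ (¬p → r) there: c:F, h:T. ✓
h: successors {a, c, d}; q ∧ (¬p → r) there: a:T, c:F, d:F. ✓
Satisfying worlds: {c, d, e, f, g, h}.
So ◇(q ∧ (¬p → r)) fails at the other 1 world.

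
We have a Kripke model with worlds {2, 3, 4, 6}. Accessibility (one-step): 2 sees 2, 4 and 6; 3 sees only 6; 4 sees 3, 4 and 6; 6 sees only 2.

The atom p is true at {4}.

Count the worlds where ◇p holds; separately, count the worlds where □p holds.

2 and 0

For ◇p:
2: successors {2, 4, 6}; p there: 2:F, 4:T, 6:F. ✓
3: successors {6}; p there: 6:F. ✗
4: successors {3, 4, 6}; p there: 3:F, 4:T, 6:F. ✓
6: successors {2}; p there: 2:F. ✗
— 2 worlds.
For □p:
2: successors {2, 4, 6}; p there: 2:F, 4:T, 6:F. ✗
3: successors {6}; p there: 6:F. ✗
4: successors {3, 4, 6}; p there: 3:F, 4:T, 6:F. ✗
6: successors {2}; p there: 2:F. ✗
— 0 worlds.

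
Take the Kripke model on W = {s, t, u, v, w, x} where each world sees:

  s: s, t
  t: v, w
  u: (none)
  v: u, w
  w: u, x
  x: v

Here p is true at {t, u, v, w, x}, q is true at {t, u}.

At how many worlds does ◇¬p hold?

s: successors {s, t}; ¬p there: s:T, t:F. ✓
t: successors {v, w}; ¬p there: v:F, w:F. ✗
u: no successors, so ◇¬p fails. ✗
v: successors {u, w}; ¬p there: u:F, w:F. ✗
w: successors {u, x}; ¬p there: u:F, x:F. ✗
x: successors {v}; ¬p there: v:F. ✗
Satisfying worlds: {s}.

1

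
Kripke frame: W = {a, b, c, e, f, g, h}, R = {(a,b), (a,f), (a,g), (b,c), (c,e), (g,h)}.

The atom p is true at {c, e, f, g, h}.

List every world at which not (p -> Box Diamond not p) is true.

{c, g}

a: p -> Box Diamond not p is T. ✗
b: p -> Box Diamond not p is T. ✗
c: p -> Box Diamond not p is F. ✓
e: p -> Box Diamond not p is T. ✗
f: p -> Box Diamond not p is T. ✗
g: p -> Box Diamond not p is F. ✓
h: p -> Box Diamond not p is T. ✗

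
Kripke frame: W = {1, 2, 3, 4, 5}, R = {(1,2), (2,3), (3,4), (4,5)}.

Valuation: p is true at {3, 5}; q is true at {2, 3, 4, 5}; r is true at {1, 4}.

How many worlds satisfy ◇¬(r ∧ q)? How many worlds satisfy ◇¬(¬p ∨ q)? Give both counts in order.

3 and 0

For ◇¬(r ∧ q):
1: successors {2}; ¬(r ∧ q) there: 2:T. ✓
2: successors {3}; ¬(r ∧ q) there: 3:T. ✓
3: successors {4}; ¬(r ∧ q) there: 4:F. ✗
4: successors {5}; ¬(r ∧ q) there: 5:T. ✓
5: no successors, so ◇¬(r ∧ q) fails. ✗
— 3 worlds.
For ◇¬(¬p ∨ q):
1: successors {2}; ¬(¬p ∨ q) there: 2:F. ✗
2: successors {3}; ¬(¬p ∨ q) there: 3:F. ✗
3: successors {4}; ¬(¬p ∨ q) there: 4:F. ✗
4: successors {5}; ¬(¬p ∨ q) there: 5:F. ✗
5: no successors, so ◇¬(¬p ∨ q) fails. ✗
— 0 worlds.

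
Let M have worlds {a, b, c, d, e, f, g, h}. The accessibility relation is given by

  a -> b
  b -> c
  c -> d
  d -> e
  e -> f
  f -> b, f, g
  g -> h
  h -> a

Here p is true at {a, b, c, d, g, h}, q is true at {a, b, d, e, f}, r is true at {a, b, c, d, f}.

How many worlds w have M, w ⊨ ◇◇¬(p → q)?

a: successors {b}; ◇¬(p → q) there: b:T. ✓
b: successors {c}; ◇¬(p → q) there: c:F. ✗
c: successors {d}; ◇¬(p → q) there: d:F. ✗
d: successors {e}; ◇¬(p → q) there: e:F. ✗
e: successors {f}; ◇¬(p → q) there: f:T. ✓
f: successors {b, f, g}; ◇¬(p → q) there: b:T, f:T, g:T. ✓
g: successors {h}; ◇¬(p → q) there: h:F. ✗
h: successors {a}; ◇¬(p → q) there: a:F. ✗
Satisfying worlds: {a, e, f}.

3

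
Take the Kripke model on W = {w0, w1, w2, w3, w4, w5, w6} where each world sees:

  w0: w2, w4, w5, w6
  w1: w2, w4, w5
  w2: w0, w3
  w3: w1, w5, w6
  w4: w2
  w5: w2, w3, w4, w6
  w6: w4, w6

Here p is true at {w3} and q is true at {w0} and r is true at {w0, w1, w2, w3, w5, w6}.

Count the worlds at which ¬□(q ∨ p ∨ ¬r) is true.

6

w0: □(q ∨ p ∨ ¬r) is F. ✓
w1: □(q ∨ p ∨ ¬r) is F. ✓
w2: □(q ∨ p ∨ ¬r) is T. ✗
w3: □(q ∨ p ∨ ¬r) is F. ✓
w4: □(q ∨ p ∨ ¬r) is F. ✓
w5: □(q ∨ p ∨ ¬r) is F. ✓
w6: □(q ∨ p ∨ ¬r) is F. ✓
Satisfying worlds: {w0, w1, w3, w4, w5, w6}.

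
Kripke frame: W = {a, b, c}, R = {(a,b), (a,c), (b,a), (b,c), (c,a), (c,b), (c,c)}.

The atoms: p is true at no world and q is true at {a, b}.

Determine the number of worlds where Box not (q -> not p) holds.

0

a: successors {b, c}; not (q -> not p) there: b:F, c:F. ✗
b: successors {a, c}; not (q -> not p) there: a:F, c:F. ✗
c: successors {a, b, c}; not (q -> not p) there: a:F, b:F, c:F. ✗
Satisfying worlds: ∅.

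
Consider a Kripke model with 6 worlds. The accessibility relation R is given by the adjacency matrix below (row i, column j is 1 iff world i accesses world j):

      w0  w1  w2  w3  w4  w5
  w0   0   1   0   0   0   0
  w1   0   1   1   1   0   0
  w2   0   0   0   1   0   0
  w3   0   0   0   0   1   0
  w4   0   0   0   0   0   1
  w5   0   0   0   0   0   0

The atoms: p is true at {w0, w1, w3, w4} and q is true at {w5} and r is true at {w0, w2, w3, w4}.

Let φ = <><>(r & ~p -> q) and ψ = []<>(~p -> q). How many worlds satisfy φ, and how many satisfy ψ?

4 and 5

For <><>(r & ~p -> q):
w0: successors {w1}; <>(r & ~p -> q) there: w1:T. ✓
w1: successors {w1, w2, w3}; <>(r & ~p -> q) there: w1:T, w2:T, w3:T. ✓
w2: successors {w3}; <>(r & ~p -> q) there: w3:T. ✓
w3: successors {w4}; <>(r & ~p -> q) there: w4:T. ✓
w4: successors {w5}; <>(r & ~p -> q) there: w5:F. ✗
w5: no successors, so <><>(r & ~p -> q) fails. ✗
— 4 worlds.
For []<>(~p -> q):
w0: successors {w1}; <>(~p -> q) there: w1:T. ✓
w1: successors {w1, w2, w3}; <>(~p -> q) there: w1:T, w2:T, w3:T. ✓
w2: successors {w3}; <>(~p -> q) there: w3:T. ✓
w3: successors {w4}; <>(~p -> q) there: w4:T. ✓
w4: successors {w5}; <>(~p -> q) there: w5:F. ✗
w5: no successors, so []<>(~p -> q) holds vacuously. ✓
— 5 worlds.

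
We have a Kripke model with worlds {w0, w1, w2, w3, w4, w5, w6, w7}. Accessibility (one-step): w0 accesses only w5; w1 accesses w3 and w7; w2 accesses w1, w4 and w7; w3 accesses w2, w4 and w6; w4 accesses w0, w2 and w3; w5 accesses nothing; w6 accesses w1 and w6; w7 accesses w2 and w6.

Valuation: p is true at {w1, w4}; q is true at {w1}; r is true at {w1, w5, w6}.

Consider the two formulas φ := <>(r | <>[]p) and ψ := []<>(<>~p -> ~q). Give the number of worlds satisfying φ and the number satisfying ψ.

For <>(r | <>[]p):
w0: successors {w5}; r | <>[]p there: w5:T. ✓
w1: successors {w3, w7}; r | <>[]p there: w3:F, w7:F. ✗
w2: successors {w1, w4, w7}; r | <>[]p there: w1:T, w4:F, w7:F. ✓
w3: successors {w2, w4, w6}; r | <>[]p there: w2:F, w4:F, w6:T. ✓
w4: successors {w0, w2, w3}; r | <>[]p there: w0:T, w2:F, w3:F. ✓
w5: no successors, so <>(r | <>[]p) fails. ✗
w6: successors {w1, w6}; r | <>[]p there: w1:T, w6:T. ✓
w7: successors {w2, w6}; r | <>[]p there: w2:F, w6:T. ✓
— 6 worlds.
For []<>(<>~p -> ~q):
w0: successors {w5}; <>(<>~p -> ~q) there: w5:F. ✗
w1: successors {w3, w7}; <>(<>~p -> ~q) there: w3:T, w7:T. ✓
w2: successors {w1, w4, w7}; <>(<>~p -> ~q) there: w1:T, w4:T, w7:T. ✓
w3: successors {w2, w4, w6}; <>(<>~p -> ~q) there: w2:T, w4:T, w6:T. ✓
w4: successors {w0, w2, w3}; <>(<>~p -> ~q) there: w0:T, w2:T, w3:T. ✓
w5: no successors, so []<>(<>~p -> ~q) holds vacuously. ✓
w6: successors {w1, w6}; <>(<>~p -> ~q) there: w1:T, w6:T. ✓
w7: successors {w2, w6}; <>(<>~p -> ~q) there: w2:T, w6:T. ✓
— 7 worlds.

6 and 7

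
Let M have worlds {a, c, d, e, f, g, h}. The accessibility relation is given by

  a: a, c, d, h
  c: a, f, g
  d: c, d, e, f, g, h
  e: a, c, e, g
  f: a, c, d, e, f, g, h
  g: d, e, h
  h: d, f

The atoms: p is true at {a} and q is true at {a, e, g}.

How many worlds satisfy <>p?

4

a: successors {a, c, d, h}; p there: a:T, c:F, d:F, h:F. ✓
c: successors {a, f, g}; p there: a:T, f:F, g:F. ✓
d: successors {c, d, e, f, g, h}; p there: c:F, d:F, e:F, f:F, g:F, h:F. ✗
e: successors {a, c, e, g}; p there: a:T, c:F, e:F, g:F. ✓
f: successors {a, c, d, e, f, g, h}; p there: a:T, c:F, d:F, e:F, f:F, g:F, h:F. ✓
g: successors {d, e, h}; p there: d:F, e:F, h:F. ✗
h: successors {d, f}; p there: d:F, f:F. ✗
Satisfying worlds: {a, c, e, f}.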